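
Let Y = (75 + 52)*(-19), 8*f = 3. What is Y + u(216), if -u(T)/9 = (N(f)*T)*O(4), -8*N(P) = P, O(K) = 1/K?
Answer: -76487/32 ≈ -2390.2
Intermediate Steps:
f = 3/8 (f = (⅛)*3 = 3/8 ≈ 0.37500)
N(P) = -P/8
u(T) = 27*T/256 (u(T) = -9*(-⅛*3/8)*T/4 = -9*(-3*T/64)/4 = -(-27)*T/256 = 27*T/256)
Y = -2413 (Y = 127*(-19) = -2413)
Y + u(216) = -2413 + (27/256)*216 = -2413 + 729/32 = -76487/32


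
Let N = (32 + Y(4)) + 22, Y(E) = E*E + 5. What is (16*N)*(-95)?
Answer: -114000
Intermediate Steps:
Y(E) = 5 + E² (Y(E) = E² + 5 = 5 + E²)
N = 75 (N = (32 + (5 + 4²)) + 22 = (32 + (5 + 16)) + 22 = (32 + 21) + 22 = 53 + 22 = 75)
(16*N)*(-95) = (16*75)*(-95) = 1200*(-95) = -114000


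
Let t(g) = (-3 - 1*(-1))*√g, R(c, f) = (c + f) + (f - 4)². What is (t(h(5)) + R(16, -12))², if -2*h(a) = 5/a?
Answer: (260 - I*√2)² ≈ 67598.0 - 735.4*I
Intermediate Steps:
R(c, f) = c + f + (-4 + f)² (R(c, f) = (c + f) + (-4 + f)² = c + f + (-4 + f)²)
h(a) = -5/(2*a)
t(g) = -2*√g (t(g) = (-3 + 1)*√g = -2*√g)
(t(h(5)) + R(16, -12))² = (-2*I*√2/2 + (16 - 12 + (-4 - 12)²))² = (-2*I*√2/2 + (16 - 12 + (-16)²))² = (-I*√2 + (16 - 12 + 256))² = (-I*√2 + 260)² = (260 - I*√2)²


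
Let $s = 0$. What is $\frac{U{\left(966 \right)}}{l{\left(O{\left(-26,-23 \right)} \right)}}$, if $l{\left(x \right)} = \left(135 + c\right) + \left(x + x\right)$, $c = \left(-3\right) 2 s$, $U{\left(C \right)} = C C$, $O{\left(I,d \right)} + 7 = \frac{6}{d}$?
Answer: $\frac{21462588}{2771} \approx 7745.4$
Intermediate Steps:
$O{\left(I,d \right)} = -7 + \frac{6}{d}$
$U{\left(C \right)} = C^{2}$
$c = 0$ ($c = \left(-3\right) 2 \cdot 0 = \left(-6\right) 0 = 0$)
$l{\left(x \right)} = 135 + 2 x$ ($l{\left(x \right)} = \left(135 + 0\right) + \left(x + x\right) = 135 + 2 x$)
$\frac{U{\left(966 \right)}}{l{\left(O{\left(-26,-23 \right)} \right)}} = \frac{966^{2}}{135 + 2 \left(-7 + \frac{6}{-23}\right)} = \frac{933156}{135 + 2 \left(-7 + 6 \left(- \frac{1}{23}\right)\right)} = \frac{933156}{135 + 2 \left(-7 - \frac{6}{23}\right)} = \frac{933156}{135 + 2 \left(- \frac{167}{23}\right)} = \frac{933156}{135 - \frac{334}{23}} = \frac{933156}{\frac{2771}{23}} = 933156 \cdot \frac{23}{2771} = \frac{21462588}{2771}$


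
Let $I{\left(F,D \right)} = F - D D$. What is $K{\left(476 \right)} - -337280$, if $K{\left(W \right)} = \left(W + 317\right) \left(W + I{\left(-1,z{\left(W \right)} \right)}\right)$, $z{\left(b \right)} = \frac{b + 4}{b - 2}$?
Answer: $\frac{4450717955}{6241} \approx 7.1314 \cdot 10^{5}$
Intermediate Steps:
$z{\left(b \right)} = \frac{4 + b}{-2 + b}$
$I{\left(F,D \right)} = F - D^{2}$
$K{\left(W \right)} = \left(317 + W\right) \left(-1 + W - \frac{\left(4 + W\right)^{2}}{\left(-2 + W\right)^{2}}\right)$ ($K{\left(W \right)} = \left(W + 317\right) \left(W - \left(1 + \left(\frac{4 + W}{-2 + W}\right)^{2}\right)\right) = \left(317 + W\right) \left(W - \left(1 + \frac{\left(4 + W\right)^{2}}{\left(-2 + W\right)^{2}}\right)\right) = \left(317 + W\right) \left(-1 + W - \frac{\left(4 + W\right)^{2}}{\left(-2 + W\right)^{2}}\right)$)
$K{\left(476 \right)} - -337280 = \frac{-6340 + 476^{4} - 1902 \cdot 476^{2} - 9520 + 311 \cdot 476^{3}}{4 + 476^{2} - 1904} - -337280 = \frac{-6340 + 51336683776 - 430947552 - 9520 + 311 \cdot 107850176}{4 + 226576 - 1904} + 337280 = \frac{-6340 + 51336683776 - 430947552 - 9520 + 33541404736}{224676} + 337280 = \frac{1}{224676} \cdot 84447125100 + 337280 = \frac{2345753475}{6241} + 337280 = \frac{4450717955}{6241}$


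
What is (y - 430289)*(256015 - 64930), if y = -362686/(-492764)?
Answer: -20257930362564675/246382 ≈ -8.2222e+10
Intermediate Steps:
y = 181343/246382 (y = -362686*(-1/492764) = 181343/246382 ≈ 0.73602)
(y - 430289)*(256015 - 64930) = (181343/246382 - 430289)*(256015 - 64930) = -106015283055/246382*191085 = -20257930362564675/246382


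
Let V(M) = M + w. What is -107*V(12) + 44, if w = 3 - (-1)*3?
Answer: -1882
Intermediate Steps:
w = 6 (w = 3 - 1*(-3) = 3 + 3 = 6)
V(M) = 6 + M (V(M) = M + 6 = 6 + M)
-107*V(12) + 44 = -107*(6 + 12) + 44 = -107*18 + 44 = -1926 + 44 = -1882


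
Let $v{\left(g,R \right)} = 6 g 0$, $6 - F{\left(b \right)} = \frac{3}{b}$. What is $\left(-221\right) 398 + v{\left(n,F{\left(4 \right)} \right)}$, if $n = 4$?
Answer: $-87958$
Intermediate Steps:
$F{\left(b \right)} = 6 - \frac{3}{b}$
$v{\left(g,R \right)} = 0$
$\left(-221\right) 398 + v{\left(n,F{\left(4 \right)} \right)} = \left(-221\right) 398 + 0 = -87958 + 0 = -87958$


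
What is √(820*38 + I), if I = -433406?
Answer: 9*I*√4966 ≈ 634.23*I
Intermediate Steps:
√(820*38 + I) = √(820*38 - 433406) = √(31160 - 433406) = √(-402246) = 9*I*√4966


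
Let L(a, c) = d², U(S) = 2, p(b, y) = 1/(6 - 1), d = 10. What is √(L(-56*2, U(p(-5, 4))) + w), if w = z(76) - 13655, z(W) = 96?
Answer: I*√13459 ≈ 116.01*I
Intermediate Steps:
p(b, y) = ⅕ (p(b, y) = 1/5 = ⅕)
w = -13559 (w = 96 - 13655 = -13559)
L(a, c) = 100 (L(a, c) = 10² = 100)
√(L(-56*2, U(p(-5, 4))) + w) = √(100 - 13559) = √(-13459) = I*√13459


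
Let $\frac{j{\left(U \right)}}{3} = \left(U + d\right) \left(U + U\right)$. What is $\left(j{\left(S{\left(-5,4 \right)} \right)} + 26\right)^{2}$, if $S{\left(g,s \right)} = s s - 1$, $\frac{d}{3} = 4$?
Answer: $6031936$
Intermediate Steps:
$d = 12$ ($d = 3 \cdot 4 = 12$)
$S{\left(g,s \right)} = -1 + s^{2}$ ($S{\left(g,s \right)} = s^{2} - 1 = -1 + s^{2}$)
$j{\left(U \right)} = 6 U \left(12 + U\right)$ ($j{\left(U \right)} = 3 \left(U + 12\right) \left(U + U\right) = 3 \left(12 + U\right) 2 U = 3 \cdot 2 U \left(12 + U\right) = 6 U \left(12 + U\right)$)
$\left(j{\left(S{\left(-5,4 \right)} \right)} + 26\right)^{2} = \left(6 \left(-1 + 4^{2}\right) \left(12 - \left(1 - 4^{2}\right)\right) + 26\right)^{2} = \left(6 \left(-1 + 16\right) \left(12 + \left(-1 + 16\right)\right) + 26\right)^{2} = \left(6 \cdot 15 \left(12 + 15\right) + 26\right)^{2} = \left(6 \cdot 15 \cdot 27 + 26\right)^{2} = \left(2430 + 26\right)^{2} = 2456^{2} = 6031936$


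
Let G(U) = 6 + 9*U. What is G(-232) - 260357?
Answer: -262439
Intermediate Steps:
G(-232) - 260357 = (6 + 9*(-232)) - 260357 = (6 - 2088) - 260357 = -2082 - 260357 = -262439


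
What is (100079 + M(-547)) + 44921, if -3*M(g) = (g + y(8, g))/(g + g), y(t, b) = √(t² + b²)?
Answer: 869999/6 + √299273/3282 ≈ 1.4500e+5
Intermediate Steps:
y(t, b) = √(b² + t²)
M(g) = -(g + √(64 + g²))/(6*g) (M(g) = -(g + √(g² + 8²))/(3*(g + g)) = -(g + √(g² + 64))/(3*(2*g)) = -(g + √(64 + g²))*1/(2*g)/3 = -(g + √(64 + g²))/(6*g))
(100079 + M(-547)) + 44921 = (100079 + (⅙)*(-1*(-547) - √(64 + (-547)²))/(-547)) + 44921 = (100079 + (⅙)*(-1/547)*(547 - √(64 + 299209))) + 44921 = (100079 + (⅙)*(-1/547)*(547 - √299273)) + 44921 = (100079 + (-⅙ + √299273/3282)) + 44921 = (600473/6 + √299273/3282) + 44921 = 869999/6 + √299273/3282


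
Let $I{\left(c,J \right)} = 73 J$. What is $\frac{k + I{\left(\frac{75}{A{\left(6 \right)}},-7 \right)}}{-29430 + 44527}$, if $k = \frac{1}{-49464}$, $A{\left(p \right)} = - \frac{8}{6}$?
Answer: $- \frac{25276105}{746758008} \approx -0.033848$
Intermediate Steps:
$A{\left(p \right)} = - \frac{4}{3}$ ($A{\left(p \right)} = \left(-8\right) \frac{1}{6} = - \frac{4}{3}$)
$k = - \frac{1}{49464} \approx -2.0217 \cdot 10^{-5}$
$\frac{k + I{\left(\frac{75}{A{\left(6 \right)}},-7 \right)}}{-29430 + 44527} = \frac{- \frac{1}{49464} + 73 \left(-7\right)}{-29430 + 44527} = \frac{- \frac{1}{49464} - 511}{15097} = \left(- \frac{25276105}{49464}\right) \frac{1}{15097} = - \frac{25276105}{746758008}$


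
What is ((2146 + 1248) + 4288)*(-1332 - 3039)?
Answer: -33578022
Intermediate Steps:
((2146 + 1248) + 4288)*(-1332 - 3039) = (3394 + 4288)*(-4371) = 7682*(-4371) = -33578022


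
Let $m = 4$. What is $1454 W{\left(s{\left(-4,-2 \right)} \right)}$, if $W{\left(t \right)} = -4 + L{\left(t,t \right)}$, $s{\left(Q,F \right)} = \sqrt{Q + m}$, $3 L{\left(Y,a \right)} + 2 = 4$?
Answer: $- \frac{14540}{3} \approx -4846.7$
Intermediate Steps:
$L{\left(Y,a \right)} = \frac{2}{3}$ ($L{\left(Y,a \right)} = - \frac{2}{3} + \frac{1}{3} \cdot 4 = - \frac{2}{3} + \frac{4}{3} = \frac{2}{3}$)
$s{\left(Q,F \right)} = \sqrt{4 + Q}$ ($s{\left(Q,F \right)} = \sqrt{Q + 4} = \sqrt{4 + Q}$)
$W{\left(t \right)} = - \frac{10}{3}$ ($W{\left(t \right)} = -4 + \frac{2}{3} = - \frac{10}{3}$)
$1454 W{\left(s{\left(-4,-2 \right)} \right)} = 1454 \left(- \frac{10}{3}\right) = - \frac{14540}{3}$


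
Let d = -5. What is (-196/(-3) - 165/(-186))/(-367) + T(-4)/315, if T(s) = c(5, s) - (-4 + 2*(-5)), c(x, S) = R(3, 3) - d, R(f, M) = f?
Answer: -792697/7167510 ≈ -0.11060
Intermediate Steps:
c(x, S) = 8 (c(x, S) = 3 - 1*(-5) = 3 + 5 = 8)
T(s) = 22 (T(s) = 8 - (-4 + 2*(-5)) = 8 - (-4 - 10) = 8 - 1*(-14) = 8 + 14 = 22)
(-196/(-3) - 165/(-186))/(-367) + T(-4)/315 = (-196/(-3) - 165/(-186))/(-367) + 22/315 = (-196*(-⅓) - 165*(-1/186))*(-1/367) + 22*(1/315) = (196/3 + 55/62)*(-1/367) + 22/315 = (12317/186)*(-1/367) + 22/315 = -12317/68262 + 22/315 = -792697/7167510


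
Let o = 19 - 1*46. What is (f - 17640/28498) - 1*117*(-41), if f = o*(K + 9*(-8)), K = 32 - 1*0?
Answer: 83732553/14249 ≈ 5876.4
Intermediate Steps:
K = 32 (K = 32 + 0 = 32)
o = -27 (o = 19 - 46 = -27)
f = 1080 (f = -27*(32 + 9*(-8)) = -27*(32 - 72) = -27*(-40) = 1080)
(f - 17640/28498) - 1*117*(-41) = (1080 - 17640/28498) - 1*117*(-41) = (1080 - 17640*1/28498) - 117*(-41) = (1080 - 8820/14249) + 4797 = 15380100/14249 + 4797 = 83732553/14249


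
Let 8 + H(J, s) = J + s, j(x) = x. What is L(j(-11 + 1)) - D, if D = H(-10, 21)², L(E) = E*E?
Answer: 91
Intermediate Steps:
H(J, s) = -8 + J + s (H(J, s) = -8 + (J + s) = -8 + J + s)
L(E) = E²
D = 9 (D = (-8 - 10 + 21)² = 3² = 9)
L(j(-11 + 1)) - D = (-11 + 1)² - 1*9 = (-10)² - 9 = 100 - 9 = 91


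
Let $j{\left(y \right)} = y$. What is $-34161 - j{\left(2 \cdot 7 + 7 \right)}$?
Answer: $-34182$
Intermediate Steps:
$-34161 - j{\left(2 \cdot 7 + 7 \right)} = -34161 - \left(2 \cdot 7 + 7\right) = -34161 - \left(14 + 7\right) = -34161 - 21 = -34182$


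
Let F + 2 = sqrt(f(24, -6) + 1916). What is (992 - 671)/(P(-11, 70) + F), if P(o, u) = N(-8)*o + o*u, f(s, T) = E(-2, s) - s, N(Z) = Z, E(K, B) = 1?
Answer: -73188/155321 - 107*sqrt(1893)/155321 ≈ -0.50118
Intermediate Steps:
f(s, T) = 1 - s
F = -2 + sqrt(1893) (F = -2 + sqrt((1 - 1*24) + 1916) = -2 + sqrt((1 - 24) + 1916) = -2 + sqrt(-23 + 1916) = -2 + sqrt(1893) ≈ 41.509)
P(o, u) = -8*o + o*u
(992 - 671)/(P(-11, 70) + F) = (992 - 671)/(-11*(-8 + 70) + (-2 + sqrt(1893))) = 321/(-11*62 + (-2 + sqrt(1893))) = 321/(-682 + (-2 + sqrt(1893))) = 321/(-684 + sqrt(1893))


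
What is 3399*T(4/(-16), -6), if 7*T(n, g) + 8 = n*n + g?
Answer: -757977/112 ≈ -6767.6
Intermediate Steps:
T(n, g) = -8/7 + g/7 + n**2/7 (T(n, g) = -8/7 + (n*n + g)/7 = -8/7 + (n**2 + g)/7 = -8/7 + (g + n**2)/7 = -8/7 + (g/7 + n**2/7) = -8/7 + g/7 + n**2/7)
3399*T(4/(-16), -6) = 3399*(-8/7 + (1/7)*(-6) + (4/(-16))**2/7) = 3399*(-8/7 - 6/7 + (4*(-1/16))**2/7) = 3399*(-8/7 - 6/7 + (-1/4)**2/7) = 3399*(-8/7 - 6/7 + (1/7)*(1/16)) = 3399*(-8/7 - 6/7 + 1/112) = 3399*(-223/112) = -757977/112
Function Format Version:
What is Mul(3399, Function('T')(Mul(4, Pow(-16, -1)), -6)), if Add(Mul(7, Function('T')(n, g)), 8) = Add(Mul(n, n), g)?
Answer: Rational(-757977, 112) ≈ -6767.6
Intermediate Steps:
Function('T')(n, g) = Add(Rational(-8, 7), Mul(Rational(1, 7), g), Mul(Rational(1, 7), Pow(n, 2))) (Function('T')(n, g) = Add(Rational(-8, 7), Mul(Rational(1, 7), Add(Mul(n, n), g))) = Add(Rational(-8, 7), Mul(Rational(1, 7), Add(Pow(n, 2), g))) = Add(Rational(-8, 7), Mul(Rational(1, 7), Add(g, Pow(n, 2)))) = Add(Rational(-8, 7), Add(Mul(Rational(1, 7), g), Mul(Rational(1, 7), Pow(n, 2)))) = Add(Rational(-8, 7), Mul(Rational(1, 7), g), Mul(Rational(1, 7), Pow(n, 2))))
Mul(3399, Function('T')(Mul(4, Pow(-16, -1)), -6)) = Mul(3399, Add(Rational(-8, 7), Mul(Rational(1, 7), -6), Mul(Rational(1, 7), Pow(Mul(4, Pow(-16, -1)), 2)))) = Mul(3399, Add(Rational(-8, 7), Rational(-6, 7), Mul(Rational(1, 7), Pow(Mul(4, Rational(-1, 16)), 2)))) = Mul(3399, Add(Rational(-8, 7), Rational(-6, 7), Mul(Rational(1, 7), Pow(Rational(-1, 4), 2)))) = Mul(3399, Add(Rational(-8, 7), Rational(-6, 7), Mul(Rational(1, 7), Rational(1, 16)))) = Mul(3399, Add(Rational(-8, 7), Rational(-6, 7), Rational(1, 112))) = Mul(3399, Rational(-223, 112)) = Rational(-757977, 112)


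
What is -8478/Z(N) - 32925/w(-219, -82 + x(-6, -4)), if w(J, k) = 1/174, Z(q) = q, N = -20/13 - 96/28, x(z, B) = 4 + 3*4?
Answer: -1294356951/226 ≈ -5.7272e+6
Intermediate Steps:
x(z, B) = 16 (x(z, B) = 4 + 12 = 16)
N = -452/91 (N = -20*1/13 - 96*1/28 = -20/13 - 24/7 = -452/91 ≈ -4.9670)
w(J, k) = 1/174
-8478/Z(N) - 32925/w(-219, -82 + x(-6, -4)) = -8478/(-452/91) - 32925/1/174 = -8478*(-91/452) - 32925*174 = 385749/226 - 5728950 = -1294356951/226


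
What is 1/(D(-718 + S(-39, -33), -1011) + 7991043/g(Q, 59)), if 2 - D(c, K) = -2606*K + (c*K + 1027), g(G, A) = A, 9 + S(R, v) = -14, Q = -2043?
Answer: -59/191714635 ≈ -3.0775e-7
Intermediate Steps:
S(R, v) = -23 (S(R, v) = -9 - 14 = -23)
D(c, K) = -1025 + 2606*K - K*c (D(c, K) = 2 - (-2606*K + (c*K + 1027)) = 2 - (-2606*K + (K*c + 1027)) = 2 - (-2606*K + (1027 + K*c)) = 2 - (1027 - 2606*K + K*c) = 2 + (-1027 + 2606*K - K*c) = -1025 + 2606*K - K*c)
1/(D(-718 + S(-39, -33), -1011) + 7991043/g(Q, 59)) = 1/((-1025 + 2606*(-1011) - 1*(-1011)*(-718 - 23)) + 7991043/59) = 1/((-1025 - 2634666 - 1*(-1011)*(-741)) + 7991043*(1/59)) = 1/((-1025 - 2634666 - 749151) + 7991043/59) = 1/(-3384842 + 7991043/59) = 1/(-191714635/59) = -59/191714635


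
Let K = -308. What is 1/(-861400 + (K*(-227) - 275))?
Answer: -1/791759 ≈ -1.2630e-6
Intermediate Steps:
1/(-861400 + (K*(-227) - 275)) = 1/(-861400 + (-308*(-227) - 275)) = 1/(-861400 + (69916 - 275)) = 1/(-861400 + 69641) = 1/(-791759) = -1/791759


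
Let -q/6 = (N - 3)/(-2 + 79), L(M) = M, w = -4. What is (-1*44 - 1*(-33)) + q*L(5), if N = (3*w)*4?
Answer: 683/77 ≈ 8.8701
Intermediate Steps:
N = -48 (N = (3*(-4))*4 = -12*4 = -48)
q = 306/77 (q = -6*(-48 - 3)/(-2 + 79) = -(-306)/77 = -6*(-51/77) = 306/77 ≈ 3.9740)
(-1*44 - 1*(-33)) + q*L(5) = (-1*44 - 1*(-33)) + (306/77)*5 = (-44 + 33) + 1530/77 = -11 + 1530/77 = 683/77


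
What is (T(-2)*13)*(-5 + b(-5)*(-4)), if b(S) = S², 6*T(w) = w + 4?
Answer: -455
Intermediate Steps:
T(w) = ⅔ + w/6 (T(w) = (w + 4)/6 = (4 + w)/6 = ⅔ + w/6)
(T(-2)*13)*(-5 + b(-5)*(-4)) = ((⅔ + (⅙)*(-2))*13)*(-5 + (-5)²*(-4)) = ((⅔ - ⅓)*13)*(-5 + 25*(-4)) = ((⅓)*13)*(-5 - 100) = (13/3)*(-105) = -455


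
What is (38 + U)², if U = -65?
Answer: 729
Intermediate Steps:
(38 + U)² = (38 - 65)² = (-27)² = 729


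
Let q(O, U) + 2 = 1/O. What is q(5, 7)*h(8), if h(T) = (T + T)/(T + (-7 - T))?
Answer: 144/35 ≈ 4.1143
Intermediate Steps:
q(O, U) = -2 + 1/O
h(T) = -2*T/7 (h(T) = (2*T)/(-7) = (2*T)*(-⅐) = -2*T/7)
q(5, 7)*h(8) = (-2 + 1/5)*(-2/7*8) = (-2 + ⅕)*(-16/7) = -9/5*(-16/7) = 144/35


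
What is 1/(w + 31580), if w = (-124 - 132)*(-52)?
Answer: 1/44892 ≈ 2.2276e-5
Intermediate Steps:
w = 13312 (w = -256*(-52) = 13312)
1/(w + 31580) = 1/(13312 + 31580) = 1/44892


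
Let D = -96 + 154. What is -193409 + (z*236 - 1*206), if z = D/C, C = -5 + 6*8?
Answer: -8311757/43 ≈ -1.9330e+5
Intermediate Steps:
D = 58
C = 43 (C = -5 + 48 = 43)
z = 58/43 ≈ 1.3488
-193409 + (z*236 - 1*206) = -193409 + ((58/43)*236 - 1*206) = -193409 + (13688/43 - 206) = -193409 + 4830/43 = -8311757/43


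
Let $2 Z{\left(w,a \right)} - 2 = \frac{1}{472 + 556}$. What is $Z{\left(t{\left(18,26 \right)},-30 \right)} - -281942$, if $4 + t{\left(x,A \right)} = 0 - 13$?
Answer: $\frac{579674809}{2056} \approx 2.8194 \cdot 10^{5}$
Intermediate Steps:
$t{\left(x,A \right)} = -17$ ($t{\left(x,A \right)} = -4 + \left(0 - 13\right) = -4 - 13 = -17$)
$Z{\left(w,a \right)} = \frac{2057}{2056}$ ($Z{\left(w,a \right)} = 1 + \frac{1}{2 \left(472 + 556\right)} = 1 + \frac{1}{2 \cdot 1028} = 1 + \frac{1}{2} \cdot \frac{1}{1028} = 1 + \frac{1}{2056} = \frac{2057}{2056}$)
$Z{\left(t{\left(18,26 \right)},-30 \right)} - -281942 = \frac{2057}{2056} - -281942 = \frac{2057}{2056} + 281942 = \frac{579674809}{2056}$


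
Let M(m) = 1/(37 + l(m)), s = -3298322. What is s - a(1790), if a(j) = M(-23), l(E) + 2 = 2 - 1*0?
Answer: -122037915/37 ≈ -3.2983e+6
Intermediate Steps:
l(E) = 0 (l(E) = -2 + (2 - 1*0) = -2 + (2 + 0) = -2 + 2 = 0)
M(m) = 1/37 (M(m) = 1/(37 + 0) = 1/37)
a(j) = 1/37
s - a(1790) = -3298322 - 1*1/37 = -3298322 - 1/37 = -122037915/37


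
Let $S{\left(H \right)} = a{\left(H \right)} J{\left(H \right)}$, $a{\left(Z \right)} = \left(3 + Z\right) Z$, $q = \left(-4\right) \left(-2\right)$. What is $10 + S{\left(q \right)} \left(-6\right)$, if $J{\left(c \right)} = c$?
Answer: $-4214$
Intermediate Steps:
$q = 8$
$a{\left(Z \right)} = Z \left(3 + Z\right)$
$S{\left(H \right)} = H^{2} \left(3 + H\right)$ ($S{\left(H \right)} = H \left(3 + H\right) H = H^{2} \left(3 + H\right)$)
$10 + S{\left(q \right)} \left(-6\right) = 10 + 8^{2} \left(3 + 8\right) \left(-6\right) = 10 + 64 \cdot 11 \left(-6\right) = 10 + 704 \left(-6\right) = 10 - 4224 = -4214$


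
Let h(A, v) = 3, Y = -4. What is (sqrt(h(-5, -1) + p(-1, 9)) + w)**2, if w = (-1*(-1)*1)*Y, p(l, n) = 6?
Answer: 1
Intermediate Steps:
w = -4 (w = (-1*(-1)*1)*(-4) = (1*1)*(-4) = 1*(-4) = -4)
(sqrt(h(-5, -1) + p(-1, 9)) + w)**2 = (sqrt(3 + 6) - 4)**2 = (sqrt(9) - 4)**2 = (3 - 4)**2 = (-1)**2 = 1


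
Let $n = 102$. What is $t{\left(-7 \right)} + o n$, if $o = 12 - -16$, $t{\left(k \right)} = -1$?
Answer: $2855$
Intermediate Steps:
$o = 28$ ($o = 12 + 16 = 28$)
$t{\left(-7 \right)} + o n = -1 + 28 \cdot 102 = -1 + 2856 = 2855$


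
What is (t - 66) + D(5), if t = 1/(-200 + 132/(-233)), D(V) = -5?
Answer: -3318205/46732 ≈ -71.005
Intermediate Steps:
t = -233/46732 (t = 1/(-200 + 132*(-1/233)) = 1/(-200 - 132/233) = 1/(-46732/233) = -233/46732 ≈ -0.0049859)
(t - 66) + D(5) = (-233/46732 - 66) - 5 = -3084545/46732 - 5 = -3318205/46732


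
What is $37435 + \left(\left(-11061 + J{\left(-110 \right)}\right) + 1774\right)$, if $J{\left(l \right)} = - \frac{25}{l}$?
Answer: $\frac{619261}{22} \approx 28148.0$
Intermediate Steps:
$37435 + \left(\left(-11061 + J{\left(-110 \right)}\right) + 1774\right) = 37435 + \left(\left(-11061 - \frac{25}{-110}\right) + 1774\right) = 37435 + \left(\left(-11061 - - \frac{5}{22}\right) + 1774\right) = 37435 + \left(\left(-11061 + \frac{5}{22}\right) + 1774\right) = 37435 + \left(- \frac{243337}{22} + 1774\right) = 37435 - \frac{204309}{22} = \frac{619261}{22}$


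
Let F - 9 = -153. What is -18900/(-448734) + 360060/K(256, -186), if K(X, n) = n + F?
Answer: -81598448/74789 ≈ -1091.0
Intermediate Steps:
F = -144 (F = 9 - 153 = -144)
K(X, n) = -144 + n (K(X, n) = n - 144 = -144 + n)
-18900/(-448734) + 360060/K(256, -186) = -18900/(-448734) + 360060/(-144 - 186) = -18900*(-1/448734) + 360060/(-330) = 3150/74789 + 360060*(-1/330) = 3150/74789 - 12002/11 = -81598448/74789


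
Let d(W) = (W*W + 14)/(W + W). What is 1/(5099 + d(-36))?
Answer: 36/182909 ≈ 0.00019682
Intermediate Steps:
d(W) = (14 + W**2)/(2*W) (d(W) = (W**2 + 14)/((2*W)) = (14 + W**2)*(1/(2*W)) = (14 + W**2)/(2*W))
1/(5099 + d(-36)) = 1/(5099 + ((1/2)*(-36) + 7/(-36))) = 1/(5099 + (-18 + 7*(-1/36))) = 1/(5099 + (-18 - 7/36)) = 1/(5099 - 655/36) = 1/(182909/36) = 36/182909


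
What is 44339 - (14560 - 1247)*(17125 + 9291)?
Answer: -351631869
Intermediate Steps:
44339 - (14560 - 1247)*(17125 + 9291) = 44339 - 13313*26416 = 44339 - 1*351676208 = 44339 - 351676208 = -351631869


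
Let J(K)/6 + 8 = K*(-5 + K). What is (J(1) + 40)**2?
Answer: 1024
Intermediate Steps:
J(K) = -48 + 6*K*(-5 + K) (J(K) = -48 + 6*(K*(-5 + K)) = -48 + 6*K*(-5 + K))
(J(1) + 40)**2 = ((-48 - 30*1 + 6*1**2) + 40)**2 = ((-48 - 30 + 6*1) + 40)**2 = ((-48 - 30 + 6) + 40)**2 = (-72 + 40)**2 = (-32)**2 = 1024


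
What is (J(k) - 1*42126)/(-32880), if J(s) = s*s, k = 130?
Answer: 12613/16440 ≈ 0.76721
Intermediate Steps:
J(s) = s²
(J(k) - 1*42126)/(-32880) = (130² - 1*42126)/(-32880) = (16900 - 42126)*(-1/32880) = -25226*(-1/32880) = 12613/16440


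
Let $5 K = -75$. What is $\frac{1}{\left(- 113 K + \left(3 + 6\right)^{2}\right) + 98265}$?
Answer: $\frac{1}{100041} \approx 9.9959 \cdot 10^{-6}$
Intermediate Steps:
$K = -15$ ($K = \frac{1}{5} \left(-75\right) = -15$)
$\frac{1}{\left(- 113 K + \left(3 + 6\right)^{2}\right) + 98265} = \frac{1}{\left(\left(-113\right) \left(-15\right) + \left(3 + 6\right)^{2}\right) + 98265} = \frac{1}{\left(1695 + 9^{2}\right) + 98265} = \frac{1}{\left(1695 + 81\right) + 98265} = \frac{1}{1776 + 98265} = \frac{1}{100041}$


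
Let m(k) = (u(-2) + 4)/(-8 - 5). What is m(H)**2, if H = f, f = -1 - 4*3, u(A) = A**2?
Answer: 64/169 ≈ 0.37870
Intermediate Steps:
f = -13 (f = -1 - 12 = -13)
H = -13
m(k) = -8/13 (m(k) = ((-2)**2 + 4)/(-8 - 5) = (4 + 4)/(-13) = 8*(-1/13) = -8/13)
m(H)**2 = (-8/13)**2 = 64/169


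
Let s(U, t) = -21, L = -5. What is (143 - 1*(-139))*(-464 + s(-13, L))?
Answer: -136770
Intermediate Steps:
(143 - 1*(-139))*(-464 + s(-13, L)) = (143 - 1*(-139))*(-464 - 21) = (143 + 139)*(-485) = 282*(-485) = -136770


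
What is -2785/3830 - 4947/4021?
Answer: -6029099/3080086 ≈ -1.9574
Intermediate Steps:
-2785/3830 - 4947/4021 = -2785*1/3830 - 4947*1/4021 = -557/766 - 4947/4021 = -6029099/3080086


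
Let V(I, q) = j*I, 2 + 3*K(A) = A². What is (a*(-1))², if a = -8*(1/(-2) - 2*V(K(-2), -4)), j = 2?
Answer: 5776/9 ≈ 641.78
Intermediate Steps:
K(A) = -⅔ + A²/3
V(I, q) = 2*I
a = 76/3 (a = -8*(1/(-2) - 4*(-⅔ + (⅓)*(-2)²)) = -8*(-½ - 4*(-⅔ + (⅓)*4)) = -8*(-½ - 4*(-⅔ + 4/3)) = -8*(-½ - 4*2/3) = -8*(-½ - 2*4/3) = -8*(-½ - 8/3) = -8*(-19/6) = 76/3 ≈ 25.333)
(a*(-1))² = ((76/3)*(-1))² = (-76/3)² = 5776/9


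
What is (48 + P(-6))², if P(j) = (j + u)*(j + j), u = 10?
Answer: 0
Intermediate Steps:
P(j) = 2*j*(10 + j) (P(j) = (j + 10)*(j + j) = (10 + j)*(2*j) = 2*j*(10 + j))
(48 + P(-6))² = (48 + 2*(-6)*(10 - 6))² = (48 + 2*(-6)*4)² = (48 - 48)² = 0² = 0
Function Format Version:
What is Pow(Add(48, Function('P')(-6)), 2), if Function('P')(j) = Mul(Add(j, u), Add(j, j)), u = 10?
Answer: 0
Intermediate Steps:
Function('P')(j) = Mul(2, j, Add(10, j)) (Function('P')(j) = Mul(Add(j, 10), Add(j, j)) = Mul(Add(10, j), Mul(2, j)) = Mul(2, j, Add(10, j)))
Pow(Add(48, Function('P')(-6)), 2) = Pow(Add(48, Mul(2, -6, Add(10, -6))), 2) = Pow(Add(48, Mul(2, -6, 4)), 2) = Pow(Add(48, -48), 2) = Pow(0, 2) = 0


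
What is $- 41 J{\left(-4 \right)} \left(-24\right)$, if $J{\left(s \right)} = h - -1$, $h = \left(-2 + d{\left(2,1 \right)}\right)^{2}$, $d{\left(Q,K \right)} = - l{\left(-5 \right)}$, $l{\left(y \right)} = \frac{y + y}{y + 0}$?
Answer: $16728$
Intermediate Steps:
$l{\left(y \right)} = 2$ ($l{\left(y \right)} = \frac{2 y}{y} = 2$)
$d{\left(Q,K \right)} = -2$ ($d{\left(Q,K \right)} = \left(-1\right) 2 = -2$)
$h = 16$ ($h = \left(-2 - 2\right)^{2} = \left(-4\right)^{2} = 16$)
$J{\left(s \right)} = 17$ ($J{\left(s \right)} = 16 - -1 = 16 + 1 = 17$)
$- 41 J{\left(-4 \right)} \left(-24\right) = \left(-41\right) 17 \left(-24\right) = \left(-697\right) \left(-24\right) = 16728$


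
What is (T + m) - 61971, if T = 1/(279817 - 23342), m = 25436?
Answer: -9370314124/256475 ≈ -36535.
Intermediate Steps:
T = 1/256475 ≈ 3.8990e-6
(T + m) - 61971 = (1/256475 + 25436) - 61971 = 6523698101/256475 - 61971 = -9370314124/256475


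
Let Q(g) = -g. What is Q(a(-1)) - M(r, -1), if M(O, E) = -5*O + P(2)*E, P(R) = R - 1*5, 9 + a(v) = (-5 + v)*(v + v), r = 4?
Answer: 14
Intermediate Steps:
a(v) = -9 + 2*v*(-5 + v) (a(v) = -9 + (-5 + v)*(v + v) = -9 + (-5 + v)*(2*v) = -9 + 2*v*(-5 + v))
P(R) = -5 + R (P(R) = R - 5 = -5 + R)
M(O, E) = -5*O - 3*E (M(O, E) = -5*O + (-5 + 2)*E = -5*O - 3*E)
Q(a(-1)) - M(r, -1) = -(-9 - 10*(-1) + 2*(-1)²) - (-5*4 - 3*(-1)) = -(-9 + 10 + 2*1) - (-20 + 3) = -(-9 + 10 + 2) - 1*(-17) = -1*3 + 17 = -3 + 17 = 14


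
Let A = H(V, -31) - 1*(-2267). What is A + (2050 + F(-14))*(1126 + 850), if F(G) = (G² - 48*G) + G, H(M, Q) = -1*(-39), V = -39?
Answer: 5740610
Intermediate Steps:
H(M, Q) = 39
F(G) = G² - 47*G
A = 2306 (A = 39 - 1*(-2267) = 39 + 2267 = 2306)
A + (2050 + F(-14))*(1126 + 850) = 2306 + (2050 - 14*(-47 - 14))*(1126 + 850) = 2306 + (2050 - 14*(-61))*1976 = 2306 + (2050 + 854)*1976 = 2306 + 2904*1976 = 2306 + 5738304 = 5740610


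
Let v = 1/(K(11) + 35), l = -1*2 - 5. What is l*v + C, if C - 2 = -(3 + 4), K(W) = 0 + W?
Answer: -237/46 ≈ -5.1522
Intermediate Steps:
K(W) = W
l = -7 (l = -2 - 5 = -7)
C = -5 (C = 2 - (3 + 4) = 2 - 1*7 = 2 - 7 = -5)
v = 1/46 (v = 1/(11 + 35) = 1/46 ≈ 0.021739)
l*v + C = -7*1/46 - 5 = -7/46 - 5 = -237/46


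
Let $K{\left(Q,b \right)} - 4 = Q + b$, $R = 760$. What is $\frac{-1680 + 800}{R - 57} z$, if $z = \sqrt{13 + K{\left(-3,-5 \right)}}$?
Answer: $- \frac{2640}{703} \approx -3.7553$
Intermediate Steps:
$K{\left(Q,b \right)} = 4 + Q + b$ ($K{\left(Q,b \right)} = 4 + \left(Q + b\right) = 4 + Q + b$)
$z = 3$ ($z = \sqrt{13 - 4} = \sqrt{9} = 3$)
$\frac{-1680 + 800}{R - 57} z = \frac{-1680 + 800}{760 - 57} \cdot 3 = - \frac{880}{703} \cdot 3 = \left(-880\right) \frac{1}{703} \cdot 3 = \left(- \frac{880}{703}\right) 3 = - \frac{2640}{703}$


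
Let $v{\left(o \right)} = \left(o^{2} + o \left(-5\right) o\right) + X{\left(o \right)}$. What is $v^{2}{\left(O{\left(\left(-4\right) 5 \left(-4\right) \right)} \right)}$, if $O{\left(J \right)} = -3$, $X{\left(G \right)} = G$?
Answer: $1521$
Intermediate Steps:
$v{\left(o \right)} = o - 4 o^{2}$ ($v{\left(o \right)} = \left(o^{2} + o \left(-5\right) o\right) + o = \left(o^{2} + - 5 o o\right) + o = \left(o^{2} - 5 o^{2}\right) + o = - 4 o^{2} + o = o - 4 o^{2}$)
$v^{2}{\left(O{\left(\left(-4\right) 5 \left(-4\right) \right)} \right)} = \left(- 3 \left(1 - -12\right)\right)^{2} = \left(- 3 \left(1 + 12\right)\right)^{2} = \left(\left(-3\right) 13\right)^{2} = \left(-39\right)^{2} = 1521$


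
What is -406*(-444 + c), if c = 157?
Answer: 116522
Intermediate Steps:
-406*(-444 + c) = -406*(-444 + 157) = -406*(-287) = 116522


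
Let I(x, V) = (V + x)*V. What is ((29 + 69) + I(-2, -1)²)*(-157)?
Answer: -16799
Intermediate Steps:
I(x, V) = V*(V + x)
((29 + 69) + I(-2, -1)²)*(-157) = ((29 + 69) + (-(-1 - 2))²)*(-157) = (98 + (-1*(-3))²)*(-157) = (98 + 3²)*(-157) = (98 + 9)*(-157) = 107*(-157) = -16799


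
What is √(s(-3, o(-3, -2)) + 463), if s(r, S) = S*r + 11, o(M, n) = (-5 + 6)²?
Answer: √471 ≈ 21.703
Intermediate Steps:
o(M, n) = 1 (o(M, n) = 1² = 1)
s(r, S) = 11 + S*r
√(s(-3, o(-3, -2)) + 463) = √((11 + 1*(-3)) + 463) = √((11 - 3) + 463) = √(8 + 463) = √471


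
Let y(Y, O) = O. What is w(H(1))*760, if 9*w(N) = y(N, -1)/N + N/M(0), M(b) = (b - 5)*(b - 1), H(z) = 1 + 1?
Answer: -76/9 ≈ -8.4444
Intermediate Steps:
H(z) = 2
M(b) = (-1 + b)*(-5 + b) (M(b) = (-5 + b)*(-1 + b) = (-1 + b)*(-5 + b))
w(N) = -1/(9*N) + N/45 (w(N) = (-1/N + N/(5 + 0² - 6*0))/9 = (-1/N + N/(5 + 0 + 0))/9 = (-1/N + N/5)/9 = -1/(9*N) + N/45)
w(H(1))*760 = ((1/45)*(-5 + 2²)/2)*760 = ((1/45)*(½)*(-5 + 4))*760 = ((1/45)*(½)*(-1))*760 = -1/90*760 = -76/9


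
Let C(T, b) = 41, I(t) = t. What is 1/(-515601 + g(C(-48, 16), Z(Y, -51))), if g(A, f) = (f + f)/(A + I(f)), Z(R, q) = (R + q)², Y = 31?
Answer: -441/227379241 ≈ -1.9395e-6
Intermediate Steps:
g(A, f) = 2*f/(A + f) (g(A, f) = (f + f)/(A + f) = (2*f)/(A + f) = 2*f/(A + f))
1/(-515601 + g(C(-48, 16), Z(Y, -51))) = 1/(-515601 + 2*(31 - 51)²/(41 + (31 - 51)²)) = 1/(-515601 + 2*(-20)²/(41 + (-20)²)) = 1/(-515601 + 2*400/(41 + 400)) = 1/(-515601 + 2*400/441) = 1/(-515601 + 2*400*(1/441)) = 1/(-515601 + 800/441) = 1/(-227379241/441) = -441/227379241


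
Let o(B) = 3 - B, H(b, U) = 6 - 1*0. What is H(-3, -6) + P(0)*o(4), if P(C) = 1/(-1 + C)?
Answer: 7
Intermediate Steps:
H(b, U) = 6 (H(b, U) = 6 + 0 = 6)
H(-3, -6) + P(0)*o(4) = 6 + (3 - 1*4)/(-1 + 0) = 6 + (3 - 4)/(-1) = 6 - 1*(-1) = 6 + 1 = 7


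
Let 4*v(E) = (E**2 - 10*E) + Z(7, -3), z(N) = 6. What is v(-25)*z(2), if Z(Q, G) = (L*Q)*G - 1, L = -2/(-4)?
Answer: 5181/4 ≈ 1295.3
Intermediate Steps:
L = 1/2 (L = -2*(-1/4) = 1/2 ≈ 0.50000)
Z(Q, G) = -1 + G*Q/2 (Z(Q, G) = (Q/2)*G - 1 = G*Q/2 - 1 = -1 + G*Q/2)
v(E) = -23/8 - 5*E/2 + E**2/4 (v(E) = ((E**2 - 10*E) + (-1 + (1/2)*(-3)*7))/4 = ((E**2 - 10*E) + (-1 - 21/2))/4 = ((E**2 - 10*E) - 23/2)/4 = (-23/2 + E**2 - 10*E)/4 = -23/8 - 5*E/2 + E**2/4)
v(-25)*z(2) = (-23/8 - 5/2*(-25) + (1/4)*(-25)**2)*6 = (-23/8 + 125/2 + (1/4)*625)*6 = (-23/8 + 125/2 + 625/4)*6 = (1727/8)*6 = 5181/4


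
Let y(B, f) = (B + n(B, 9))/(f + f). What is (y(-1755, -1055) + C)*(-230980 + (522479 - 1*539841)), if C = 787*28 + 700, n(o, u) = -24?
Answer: -5957071316369/1055 ≈ -5.6465e+9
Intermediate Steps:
y(B, f) = (-24 + B)/(2*f) (y(B, f) = (B - 24)/(f + f) = (-24 + B)/((2*f)) = (-24 + B)*(1/(2*f)) = (-24 + B)/(2*f))
C = 22736 (C = 22036 + 700 = 22736)
(y(-1755, -1055) + C)*(-230980 + (522479 - 1*539841)) = ((½)*(-24 - 1755)/(-1055) + 22736)*(-230980 + (522479 - 1*539841)) = ((½)*(-1/1055)*(-1779) + 22736)*(-230980 + (522479 - 539841)) = (1779/2110 + 22736)*(-230980 - 17362) = (47974739/2110)*(-248342) = -5957071316369/1055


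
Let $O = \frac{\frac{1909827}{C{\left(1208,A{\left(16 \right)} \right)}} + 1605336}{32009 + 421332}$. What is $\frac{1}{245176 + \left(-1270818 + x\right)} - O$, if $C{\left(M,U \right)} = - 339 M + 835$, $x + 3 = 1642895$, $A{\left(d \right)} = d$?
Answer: $- \frac{404954078455586393}{114357932101733250} \approx -3.5411$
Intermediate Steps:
$x = 1642892$ ($x = -3 + 1642895 = 1642892$)
$C{\left(M,U \right)} = 835 - 339 M$
$O = \frac{656061990645}{185270039857}$ ($O = \frac{\frac{1909827}{835 - 409512} + 1605336}{32009 + 421332} = \frac{\frac{1909827}{835 - 409512} + 1605336}{453341} = \left(\frac{1909827}{-408677} + 1605336\right) \frac{1}{453341} = \left(1909827 \left(- \frac{1}{408677}\right) + 1605336\right) \frac{1}{453341} = \left(- \frac{1909827}{408677} + 1605336\right) \frac{1}{453341} = \frac{656061990645}{408677} \cdot \frac{1}{453341} = \frac{656061990645}{185270039857} \approx 3.5411$)
$\frac{1}{245176 + \left(-1270818 + x\right)} - O = \frac{1}{245176 + \left(-1270818 + 1642892\right)} - \frac{656061990645}{185270039857} = \frac{1}{245176 + 372074} - \frac{656061990645}{185270039857} = \frac{1}{617250} - \frac{656061990645}{185270039857} = - \frac{404954078455586393}{114357932101733250}$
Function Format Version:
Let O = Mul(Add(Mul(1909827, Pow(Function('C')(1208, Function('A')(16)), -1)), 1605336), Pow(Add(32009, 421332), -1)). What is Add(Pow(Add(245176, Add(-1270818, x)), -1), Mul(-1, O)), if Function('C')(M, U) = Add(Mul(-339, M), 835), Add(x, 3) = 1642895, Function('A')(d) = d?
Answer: Rational(-404954078455586393, 114357932101733250) ≈ -3.5411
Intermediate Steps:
x = 1642892 (x = Add(-3, 1642895) = 1642892)
Function('C')(M, U) = Add(835, Mul(-339, M))
O = Rational(656061990645, 185270039857) (O = Mul(Add(Mul(1909827, Pow(Add(835, Mul(-339, 1208)), -1)), 1605336), Pow(Add(32009, 421332), -1)) = Mul(Add(Mul(1909827, Pow(Add(835, -409512), -1)), 1605336), Pow(453341, -1)) = Mul(Add(Mul(1909827, Pow(-408677, -1)), 1605336), Rational(1, 453341)) = Mul(Add(Mul(1909827, Rational(-1, 408677)), 1605336), Rational(1, 453341)) = Mul(Add(Rational(-1909827, 408677), 1605336), Rational(1, 453341)) = Mul(Rational(656061990645, 408677), Rational(1, 453341)) = Rational(656061990645, 185270039857) ≈ 3.5411)
Add(Pow(Add(245176, Add(-1270818, x)), -1), Mul(-1, O)) = Add(Pow(Add(245176, Add(-1270818, 1642892)), -1), Mul(-1, Rational(656061990645, 185270039857))) = Add(Pow(Add(245176, 372074), -1), Rational(-656061990645, 185270039857)) = Add(Pow(617250, -1), Rational(-656061990645, 185270039857)) = Add(Rational(1, 617250), Rational(-656061990645, 185270039857)) = Rational(-404954078455586393, 114357932101733250)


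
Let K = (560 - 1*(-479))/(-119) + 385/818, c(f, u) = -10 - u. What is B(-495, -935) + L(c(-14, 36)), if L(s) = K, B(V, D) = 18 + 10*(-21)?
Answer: -19493751/97342 ≈ -200.26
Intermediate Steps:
B(V, D) = -192 (B(V, D) = 18 - 210 = -192)
K = -804087/97342 (K = (560 + 479)*(-1/119) + 385*(1/818) = 1039*(-1/119) + 385/818 = -1039/119 + 385/818 = -804087/97342 ≈ -8.2604)
L(s) = -804087/97342
B(-495, -935) + L(c(-14, 36)) = -192 - 804087/97342 = -19493751/97342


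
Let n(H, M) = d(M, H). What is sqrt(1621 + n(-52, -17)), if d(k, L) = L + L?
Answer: sqrt(1517) ≈ 38.949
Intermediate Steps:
d(k, L) = 2*L
n(H, M) = 2*H
sqrt(1621 + n(-52, -17)) = sqrt(1621 + 2*(-52)) = sqrt(1621 - 104) = sqrt(1517)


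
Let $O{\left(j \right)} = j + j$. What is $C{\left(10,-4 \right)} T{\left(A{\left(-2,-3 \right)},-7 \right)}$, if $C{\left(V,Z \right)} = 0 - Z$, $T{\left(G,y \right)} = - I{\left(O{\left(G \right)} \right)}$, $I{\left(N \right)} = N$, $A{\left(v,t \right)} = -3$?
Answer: $24$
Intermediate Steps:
$O{\left(j \right)} = 2 j$
$T{\left(G,y \right)} = - 2 G$
$C{\left(V,Z \right)} = - Z$
$C{\left(10,-4 \right)} T{\left(A{\left(-2,-3 \right)},-7 \right)} = \left(-1\right) \left(-4\right) \left(\left(-2\right) \left(-3\right)\right) = 4 \cdot 6 = 24$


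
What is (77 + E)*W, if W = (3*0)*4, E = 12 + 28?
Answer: 0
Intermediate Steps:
E = 40
W = 0 (W = 0*4 = 0)
(77 + E)*W = (77 + 40)*0 = 117*0 = 0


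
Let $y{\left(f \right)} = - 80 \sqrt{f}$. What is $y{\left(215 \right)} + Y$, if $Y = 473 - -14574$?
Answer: $15047 - 80 \sqrt{215} \approx 13874.0$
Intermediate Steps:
$Y = 15047$ ($Y = 473 + 14574 = 15047$)
$y{\left(215 \right)} + Y = - 80 \sqrt{215} + 15047 = 15047 - 80 \sqrt{215}$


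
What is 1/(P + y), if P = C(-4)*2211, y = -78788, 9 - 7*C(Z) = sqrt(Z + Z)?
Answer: -3721319/282655742857 + 30954*I*sqrt(2)/282655742857 ≈ -1.3166e-5 + 1.5487e-7*I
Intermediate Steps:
C(Z) = 9/7 - sqrt(2)*sqrt(Z)/7 (C(Z) = 9/7 - sqrt(Z + Z)/7 = 9/7 - sqrt(2)*sqrt(Z)/7)
P = 19899/7 - 4422*I*sqrt(2)/7 (P = (9/7 - sqrt(2)*sqrt(-4)/7)*2211 = (9/7 - sqrt(2)*2*I/7)*2211 = (9/7 - 2*I*sqrt(2)/7)*2211 = 19899/7 - 4422*I*sqrt(2)/7 ≈ 2842.7 - 893.38*I)
1/(P + y) = 1/((19899/7 - 4422*I*sqrt(2)/7) - 78788) = 1/(-531617/7 - 4422*I*sqrt(2)/7)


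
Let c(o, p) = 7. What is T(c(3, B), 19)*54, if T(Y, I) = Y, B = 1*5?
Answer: 378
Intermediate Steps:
B = 5
T(c(3, B), 19)*54 = 7*54 = 378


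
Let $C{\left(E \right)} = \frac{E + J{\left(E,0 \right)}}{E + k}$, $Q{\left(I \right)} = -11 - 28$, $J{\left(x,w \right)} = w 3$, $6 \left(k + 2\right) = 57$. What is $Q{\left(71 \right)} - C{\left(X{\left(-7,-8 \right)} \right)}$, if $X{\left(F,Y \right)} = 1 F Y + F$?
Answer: $- \frac{4505}{113} \approx -39.867$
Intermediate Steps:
$k = \frac{15}{2}$ ($k = -2 + \frac{1}{6} \cdot 57 = -2 + \frac{19}{2} = \frac{15}{2} \approx 7.5$)
$X{\left(F,Y \right)} = F + F Y$ ($X{\left(F,Y \right)} = F Y + F = F + F Y$)
$J{\left(x,w \right)} = 3 w$
$Q{\left(I \right)} = -39$ ($Q{\left(I \right)} = -11 - 28 = -39$)
$C{\left(E \right)} = \frac{E}{\frac{15}{2} + E}$ ($C{\left(E \right)} = \frac{E + 3 \cdot 0}{E + \frac{15}{2}} = \frac{E + 0}{\frac{15}{2} + E} = \frac{E}{\frac{15}{2} + E}$)
$Q{\left(71 \right)} - C{\left(X{\left(-7,-8 \right)} \right)} = -39 - \frac{2 \left(- 7 \left(1 - 8\right)\right)}{15 + 2 \left(- 7 \left(1 - 8\right)\right)} = -39 - \frac{2 \left(\left(-7\right) \left(-7\right)\right)}{15 + 2 \left(\left(-7\right) \left(-7\right)\right)} = -39 - 2 \cdot 49 \frac{1}{15 + 2 \cdot 49} = -39 - 2 \cdot 49 \frac{1}{15 + 98} = -39 - 2 \cdot 49 \cdot \frac{1}{113} = -39 - \frac{98}{113} = - \frac{4505}{113}$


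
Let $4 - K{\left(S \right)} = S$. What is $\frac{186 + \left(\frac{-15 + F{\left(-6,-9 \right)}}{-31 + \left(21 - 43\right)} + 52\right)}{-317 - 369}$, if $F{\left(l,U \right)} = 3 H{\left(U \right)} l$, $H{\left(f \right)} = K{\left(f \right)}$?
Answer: $- \frac{12863}{36358} \approx -0.35379$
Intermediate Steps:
$K{\left(S \right)} = 4 - S$
$H{\left(f \right)} = 4 - f$
$F{\left(l,U \right)} = l \left(12 - 3 U\right)$ ($F{\left(l,U \right)} = 3 \left(4 - U\right) l = \left(12 - 3 U\right) l = l \left(12 - 3 U\right)$)
$\frac{186 + \left(\frac{-15 + F{\left(-6,-9 \right)}}{-31 + \left(21 - 43\right)} + 52\right)}{-317 - 369} = \frac{186 + \left(\frac{-15 + 3 \left(-6\right) \left(4 - -9\right)}{-31 + \left(21 - 43\right)} + 52\right)}{-317 - 369} = \frac{186 + \left(\frac{-15 + 3 \left(-6\right) \left(4 + 9\right)}{-31 - 22} + 52\right)}{-686} = \left(186 + \left(\frac{-15 + 3 \left(-6\right) 13}{-53} + 52\right)\right) \left(- \frac{1}{686}\right) = \left(186 + \left(\left(-15 - 234\right) \left(- \frac{1}{53}\right) + 52\right)\right) \left(- \frac{1}{686}\right) = \left(186 + \left(\left(-249\right) \left(- \frac{1}{53}\right) + 52\right)\right) \left(- \frac{1}{686}\right) = \left(186 + \left(\frac{249}{53} + 52\right)\right) \left(- \frac{1}{686}\right) = \left(186 + \frac{3005}{53}\right) \left(- \frac{1}{686}\right) = \frac{12863}{53} \left(- \frac{1}{686}\right) = - \frac{12863}{36358}$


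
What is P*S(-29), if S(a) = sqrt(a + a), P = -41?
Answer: -41*I*sqrt(58) ≈ -312.25*I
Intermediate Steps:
S(a) = sqrt(2)*sqrt(a) (S(a) = sqrt(2*a) = sqrt(2)*sqrt(a))
P*S(-29) = -41*sqrt(2)*sqrt(-29) = -41*sqrt(2)*I*sqrt(29) = -41*I*sqrt(58)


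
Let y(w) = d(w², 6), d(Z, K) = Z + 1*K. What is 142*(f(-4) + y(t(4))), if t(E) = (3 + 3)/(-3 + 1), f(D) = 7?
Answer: 3124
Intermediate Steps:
t(E) = -3 (t(E) = 6/(-2) = 6*(-½) = -3)
d(Z, K) = K + Z (d(Z, K) = Z + K = K + Z)
y(w) = 6 + w²
142*(f(-4) + y(t(4))) = 142*(7 + (6 + (-3)²)) = 142*(7 + (6 + 9)) = 142*(7 + 15) = 142*22 = 3124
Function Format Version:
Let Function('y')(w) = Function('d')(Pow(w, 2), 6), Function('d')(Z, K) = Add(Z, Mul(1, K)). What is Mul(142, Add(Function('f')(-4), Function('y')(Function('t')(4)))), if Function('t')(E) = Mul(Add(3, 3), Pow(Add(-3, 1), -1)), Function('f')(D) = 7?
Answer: 3124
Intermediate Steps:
Function('t')(E) = -3 (Function('t')(E) = Mul(6, Pow(-2, -1)) = Mul(6, Rational(-1, 2)) = -3)
Function('d')(Z, K) = Add(K, Z) (Function('d')(Z, K) = Add(Z, K) = Add(K, Z))
Function('y')(w) = Add(6, Pow(w, 2))
Mul(142, Add(Function('f')(-4), Function('y')(Function('t')(4)))) = Mul(142, Add(7, Add(6, Pow(-3, 2)))) = Mul(142, Add(7, Add(6, 9))) = Mul(142, Add(7, 15)) = Mul(142, 22) = 3124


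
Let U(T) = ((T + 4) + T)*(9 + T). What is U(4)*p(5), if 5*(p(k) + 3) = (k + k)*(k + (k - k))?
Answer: 1092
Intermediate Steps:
U(T) = (4 + 2*T)*(9 + T) (U(T) = ((4 + T) + T)*(9 + T) = (4 + 2*T)*(9 + T))
p(k) = -3 + 2*k**2/5 (p(k) = -3 + ((k + k)*(k + (k - k)))/5 = -3 + ((2*k)*(k + 0))/5 = -3 + ((2*k)*k)/5 = -3 + (2*k**2)/5 = -3 + 2*k**2/5)
U(4)*p(5) = (36 + 2*4**2 + 22*4)*(-3 + (2/5)*5**2) = (36 + 2*16 + 88)*(-3 + (2/5)*25) = (36 + 32 + 88)*(-3 + 10) = 156*7 = 1092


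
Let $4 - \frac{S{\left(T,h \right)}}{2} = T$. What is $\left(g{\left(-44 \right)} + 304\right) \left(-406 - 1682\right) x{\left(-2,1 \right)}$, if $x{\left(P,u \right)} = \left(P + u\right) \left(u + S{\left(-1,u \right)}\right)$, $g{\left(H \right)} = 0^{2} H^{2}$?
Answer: $6982272$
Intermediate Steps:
$S{\left(T,h \right)} = 8 - 2 T$
$g{\left(H \right)} = 0$ ($g{\left(H \right)} = 0 H^{2} = 0$)
$x{\left(P,u \right)} = \left(10 + u\right) \left(P + u\right)$ ($x{\left(P,u \right)} = \left(P + u\right) \left(u + \left(8 - -2\right)\right) = \left(P + u\right) \left(u + \left(8 + 2\right)\right) = \left(P + u\right) \left(u + 10\right) = \left(P + u\right) \left(10 + u\right) = \left(10 + u\right) \left(P + u\right)$)
$\left(g{\left(-44 \right)} + 304\right) \left(-406 - 1682\right) x{\left(-2,1 \right)} = \left(0 + 304\right) \left(-406 - 1682\right) \left(1^{2} + 10 \left(-2\right) + 10 \cdot 1 - 2\right) = 304 \left(-2088\right) \left(1 - 20 + 10 - 2\right) = \left(-634752\right) \left(-11\right) = 6982272$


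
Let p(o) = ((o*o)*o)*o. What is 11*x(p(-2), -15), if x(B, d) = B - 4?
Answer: 132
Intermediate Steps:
p(o) = o**4 (p(o) = (o**2*o)*o = o**3*o = o**4)
x(B, d) = -4 + B
11*x(p(-2), -15) = 11*(-4 + (-2)**4) = 11*(-4 + 16) = 11*12 = 132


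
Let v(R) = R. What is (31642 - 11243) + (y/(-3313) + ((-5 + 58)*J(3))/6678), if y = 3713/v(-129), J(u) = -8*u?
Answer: 61025900116/2991639 ≈ 20399.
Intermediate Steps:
y = -3713/129 (y = 3713/(-129) = 3713*(-1/129) = -3713/129 ≈ -28.783)
(31642 - 11243) + (y/(-3313) + ((-5 + 58)*J(3))/6678) = (31642 - 11243) + (-3713/129/(-3313) + ((-5 + 58)*(-8*3))/6678) = 20399 + (-3713/129*(-1/3313) + (53*(-24))*(1/6678)) = 20399 + (3713/427377 - 1272*1/6678) = 20399 + (3713/427377 - 4/21) = 20399 - 543845/2991639 = 61025900116/2991639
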